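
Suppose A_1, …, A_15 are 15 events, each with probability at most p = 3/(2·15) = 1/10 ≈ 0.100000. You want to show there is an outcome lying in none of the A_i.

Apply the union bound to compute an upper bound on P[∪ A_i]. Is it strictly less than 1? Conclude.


Union bound: P[∪_{i=1}^{15} A_i] ≤ Σ_i P[A_i] ≤ 15·p = 15·(1/10) = 3/2.
Numerically: 3/2 ≈ 1.500000.
Is 3/2 < 1? NO.
Since the bound 3/2 is ≥ 1, the union bound is uninformative here; it does NOT by itself certify existence.

15·p = 3/2 ≈ 1.500000; existence NOT certified by the union bound.


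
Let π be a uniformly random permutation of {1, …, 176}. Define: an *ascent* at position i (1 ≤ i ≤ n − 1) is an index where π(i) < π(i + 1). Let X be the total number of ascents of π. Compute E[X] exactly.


Write X = Σ X_I over i = 1, …, 175, with X_I the indicator of one ascent.
There are 175 indicators.
For each fixed i, the pair (π(i), π(i+1)) is a uniformly random ordered pair of distinct values from {1, …, 176}; by symmetry P[π(i) < π(i+1)] = 1/2.
By linearity: E[X] = 175 · (1/2) = (176 − 1) · (1/2) = 175/2 ≈ 87.50000.

E[X] = 175/2 = 87.50000.


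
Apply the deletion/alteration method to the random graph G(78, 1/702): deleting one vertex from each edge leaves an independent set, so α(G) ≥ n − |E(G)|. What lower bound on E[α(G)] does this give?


E[|E(G)|] = C(78, 2)·p = 3003 · (1/702) = 77/18.
E[α(G)] ≥ n − E[|E(G)|] = 78 − 77/18 = 1327/18.
Numerically: ≈ 73.722222.
(This is only a lower bound; the true E[α(G)] may be larger.)

E[α(G)] ≥ 1327/18 ≈ 73.722222.


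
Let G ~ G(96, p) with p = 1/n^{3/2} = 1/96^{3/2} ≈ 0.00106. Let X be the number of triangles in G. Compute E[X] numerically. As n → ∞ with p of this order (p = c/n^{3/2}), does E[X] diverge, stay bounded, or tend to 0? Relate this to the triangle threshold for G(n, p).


Number of potential triangles: C(96, 3) = 142880.
Each occurs with probability p³ ≈ (0.00106)³ ≈ 1.20165e-09.
By linearity: E[X] = C(96, 3)·p³ ≈ 142880 · 1.20165e-09 ≈ 0.000.
Since α = 3/2 > 1, p = c/n^{3/2} = o(1/n) is below the triangle threshold p ~ 1/n. Asymptotically E[X] ~ (c³/6)·n^{3(1−α)} = (1³/6)·n^{-1.5} → 0, so by Markov's inequality G has no triangles w.h.p.

E[X] ≈ 0.000; in regime p = Θ(1/n^{3/2}) E[X] tends to 0 (below the triangle threshold p ~ 1/n).


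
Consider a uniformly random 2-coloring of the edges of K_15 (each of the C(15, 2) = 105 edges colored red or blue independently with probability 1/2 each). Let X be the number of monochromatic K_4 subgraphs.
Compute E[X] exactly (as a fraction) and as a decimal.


Let X = Σ_S X_S over the C(15, 4) = 1365 subsets S of size 4, where X_S = 1 if the K_4 on S is monochromatic.
For a fixed S, the K_4 on S has C(4, 2) = 6 edges. P[all 6 edges red] = (1/2)^6, and likewise for blue, so P[monochromatic] = 2·(1/2)^6 = 2^{1 − 6} = 1/32.
Summing: E[X] = C(15, 4) · 2^{1 − 6} = 1365 · 1/32 = 1365/32.
Numerically: E[X] ≈ 42.6562.

E[X] = C(15,4)·2^(1−C(4,2)) = 1365/32 ≈ 42.6562.


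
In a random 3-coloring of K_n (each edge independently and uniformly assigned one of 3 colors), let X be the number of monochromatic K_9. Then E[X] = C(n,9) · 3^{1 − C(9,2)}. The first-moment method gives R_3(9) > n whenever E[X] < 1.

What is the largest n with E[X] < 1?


We need C(n, 9) · 3^{1 − 36} < 1, i.e. C(n, 9) < 3^{36 − 1} = 50031545098999707.
Check values of n near the boundary:
  n = 299: C(299, 9) = 46610674441390059; 46610674441390059 < 50031545098999707? YES
  n = 300: C(300, 9) = 48052241692154700; 48052241692154700 < 50031545098999707? YES
  n = 301: C(301, 9) = 49533303936090975; 49533303936090975 < 50031545098999707? YES
  n = 302: C(302, 9) = 51054804739588650; 51054804739588650 < 50031545098999707? NO
  n = 303: C(303, 9) = 52617706925494425; 52617706925494425 < 50031545098999707? NO
  n = 304: C(304, 9) = 54222992899492560; 54222992899492560 < 50031545098999707? NO
The largest n with C(n, 9) < 50031545098999707 is n = 301 (where E[X] = 16511101312030325/16677181699666569 ≈ 0.9900415). Hence R_3(9) > 301, i.e. R_3(9) ≥ 302.

Largest n = 301; hence R_3(9) > 301.


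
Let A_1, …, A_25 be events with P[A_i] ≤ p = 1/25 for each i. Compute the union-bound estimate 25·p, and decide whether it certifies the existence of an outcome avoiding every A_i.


Union bound: P[∪_{i=1}^{25} A_i] ≤ Σ_i P[A_i] ≤ 25·p = 25·(1/25) = 1.
Numerically: 1 ≈ 1.0000000.
Is 1 < 1? NO.
Since the bound 1 is ≥ 1, the union bound is uninformative here; it does NOT by itself certify existence.

25·p = 1 ≈ 1.0000000; existence NOT certified by the union bound.


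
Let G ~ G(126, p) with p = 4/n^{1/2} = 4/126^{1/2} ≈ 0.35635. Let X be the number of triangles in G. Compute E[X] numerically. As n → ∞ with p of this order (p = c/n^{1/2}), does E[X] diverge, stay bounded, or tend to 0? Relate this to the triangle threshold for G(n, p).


Number of potential triangles: C(126, 3) = 325500.
Each occurs with probability p³ ≈ (0.35635)³ ≈ 4.5250581e-02.
By linearity: E[X] = C(126, 3)·p³ ≈ 325500 · 4.5250581e-02 ≈ 14729.06400.
Since α = 1/2 < 1, p = c/n^{1/2} ≫ 1/n is above the triangle threshold p ~ 1/n. Asymptotically E[X] ~ (c³/6)·n^{3(1−α)} = (4³/6)·n^{1.5} → ∞; triangles are abundant w.h.p.

E[X] ≈ 14729.06400; in regime p = Θ(1/n^{1/2}) E[X] diverges (above the triangle threshold p ~ 1/n).


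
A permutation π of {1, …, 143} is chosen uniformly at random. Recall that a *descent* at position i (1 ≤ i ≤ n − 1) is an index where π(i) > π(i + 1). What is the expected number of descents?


Write X = Σ X_I over i = 1, …, 142, with X_I the indicator of one descent.
There are 142 indicators.
For each fixed i, the pair (π(i), π(i+1)) is a uniformly random ordered pair of distinct values from {1, …, 143}; by symmetry P[π(i) > π(i+1)] = 1/2.
By linearity: E[X] = 142 · (1/2) = (143 − 1) · (1/2) = 71 ≈ 71.000.

E[X] = 71 = 71.000.


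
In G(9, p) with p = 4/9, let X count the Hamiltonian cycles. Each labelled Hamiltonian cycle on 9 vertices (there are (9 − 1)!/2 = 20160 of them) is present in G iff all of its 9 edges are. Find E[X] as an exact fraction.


K_9 has (9 − 1)!/2 = 20160 labelled Hamiltonian cycles.
For each such Hamiltonian cycle H, let X_H = 1 if all 9 edges of H are present in G. Then P[X_H = 1] = p^{9} = (4/9)^{9} = 262144/387420489.
Summing the indicators: E[X] = Σ_H E[X_H] = 20160 · p^{9} = 20160 · 262144/387420489 = 587202560/43046721.
Numerically: E[X] ≈ 13.6.

E[X] = 20160 · (4/9)^{9} = 587202560/43046721 ≈ 13.6.


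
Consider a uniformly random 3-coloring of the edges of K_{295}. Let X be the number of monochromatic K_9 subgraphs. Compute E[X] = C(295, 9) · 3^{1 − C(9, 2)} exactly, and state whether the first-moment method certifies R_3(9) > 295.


E[X] = C(295, 9) · 3^{1 − 36} = 41221140106119260 · 3^{−35} = 41221140106119260/50031545098999707.
As a reduced fraction: E[X] = 41221140106119260/50031545098999707 ≈ 0.823903.
Is E[X] < 1? YES.
Since E[X] < 1, there exists a 3-coloring of K_{295} with no monochromatic K_9; hence R_3(9) > 295.

E[X] = 41221140106119260/50031545098999707 ≈ 0.823903; E[X] < 1, so R_3(9) > 295.


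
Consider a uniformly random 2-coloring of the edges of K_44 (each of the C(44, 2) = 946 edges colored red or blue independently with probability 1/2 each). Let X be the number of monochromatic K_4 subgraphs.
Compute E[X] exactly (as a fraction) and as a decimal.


Let X = Σ_S X_S over the C(44, 4) = 135751 subsets S of size 4, where X_S = 1 if the K_4 on S is monochromatic.
For a fixed S, the K_4 on S has C(4, 2) = 6 edges. P[all 6 edges red] = (1/2)^6, and likewise for blue, so P[monochromatic] = 2·(1/2)^6 = 2^{1 − 6} = 1/32.
Summing: E[X] = C(44, 4) · 2^{1 − 6} = 135751 · 1/32 = 135751/32.
Numerically: E[X] ≈ 4242.21875.

E[X] = C(44,4)·2^(1−C(4,2)) = 135751/32 ≈ 4242.21875.


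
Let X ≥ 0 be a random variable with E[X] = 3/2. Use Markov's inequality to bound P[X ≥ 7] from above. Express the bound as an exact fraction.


μ = E[X] = 3/2, a = 7.
Markov: P[X ≥ 7] ≤ μ/a = (3/2)/7 = 3/14.
Numerically: ≈ 0.2143.
(Since a = 7 > μ = 1.5000, the bound 3/14 is < 1 and informative.)

P[X ≥ 7] ≤ 3/14 ≈ 0.2143.


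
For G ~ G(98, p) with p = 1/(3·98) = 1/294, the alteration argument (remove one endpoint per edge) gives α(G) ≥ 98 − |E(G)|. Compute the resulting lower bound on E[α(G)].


E[|E(G)|] = C(98, 2)·p = 4753 · (1/294) = 97/6.
E[α(G)] ≥ n − E[|E(G)|] = 98 − 97/6 = 491/6.
Numerically: ≈ 81.8333.
(This is only a lower bound; the true E[α(G)] may be larger.)

E[α(G)] ≥ 491/6 ≈ 81.8333.


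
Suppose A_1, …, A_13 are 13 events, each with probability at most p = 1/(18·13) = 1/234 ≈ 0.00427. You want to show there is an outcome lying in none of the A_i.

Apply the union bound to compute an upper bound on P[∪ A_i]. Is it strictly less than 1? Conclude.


Union bound: P[∪_{i=1}^{13} A_i] ≤ Σ_i P[A_i] ≤ 13·p = 13·(1/234) = 1/18.
Numerically: 1/18 ≈ 0.05556.
Is 1/18 < 1? YES.
Since P[∪ A_i] ≤ 1/18 < 1, the complement has P[∩ A_i^c] ≥ 1 − 1/18 = 17/18 > 0, so some outcome avoids every A_i.

13·p = 1/18 ≈ 0.05556; existence CERTIFIED by the union bound.


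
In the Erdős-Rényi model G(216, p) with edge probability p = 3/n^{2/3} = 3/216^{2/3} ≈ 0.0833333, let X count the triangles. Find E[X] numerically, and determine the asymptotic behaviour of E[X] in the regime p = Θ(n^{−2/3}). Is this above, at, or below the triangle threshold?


Number of potential triangles: C(216, 3) = 1656360.
Each occurs with probability p³ ≈ (0.0833333)³ ≈ 5.78703704e-04.
By linearity: E[X] = C(216, 3)·p³ ≈ 1656360 · 5.78703704e-04 ≈ 958.541667.
Since α = 2/3 < 1, p = c/n^{2/3} ≫ 1/n is above the triangle threshold p ~ 1/n. Asymptotically E[X] ~ (c³/6)·n^{3(1−α)} = (3³/6)·n^{1} → ∞; triangles are abundant w.h.p.

E[X] ≈ 958.541667; in regime p = Θ(1/n^{2/3}) E[X] diverges (above the triangle threshold p ~ 1/n).


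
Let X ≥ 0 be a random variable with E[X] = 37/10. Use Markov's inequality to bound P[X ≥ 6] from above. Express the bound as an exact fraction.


μ = E[X] = 37/10, a = 6.
Markov: P[X ≥ 6] ≤ μ/a = (37/10)/6 = 37/60.
Numerically: ≈ 0.616667.
(Since a = 6 > μ = 3.700000, the bound 37/60 is < 1 and informative.)

P[X ≥ 6] ≤ 37/60 ≈ 0.616667.


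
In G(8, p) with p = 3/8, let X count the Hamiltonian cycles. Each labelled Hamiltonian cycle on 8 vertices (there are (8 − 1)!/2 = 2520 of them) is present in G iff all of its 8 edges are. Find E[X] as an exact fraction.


K_8 has (8 − 1)!/2 = 2520 labelled Hamiltonian cycles.
For each such Hamiltonian cycle H, let X_H = 1 if all 8 edges of H are present in G. Then P[X_H = 1] = p^{8} = (3/8)^{8} = 6561/16777216.
Summing the indicators: E[X] = Σ_H E[X_H] = 2520 · p^{8} = 2520 · 6561/16777216 = 2066715/2097152.
Numerically: E[X] ≈ 0.98549.

E[X] = 2520 · (3/8)^{8} = 2066715/2097152 ≈ 0.98549.


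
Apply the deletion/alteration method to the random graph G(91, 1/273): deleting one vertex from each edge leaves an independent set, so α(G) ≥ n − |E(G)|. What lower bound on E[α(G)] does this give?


E[|E(G)|] = C(91, 2)·p = 4095 · (1/273) = 15.
E[α(G)] ≥ n − E[|E(G)|] = 91 − 15 = 76.
Numerically: ≈ 76.00000.
(This is only a lower bound; the true E[α(G)] may be larger.)

E[α(G)] ≥ 76 ≈ 76.00000.


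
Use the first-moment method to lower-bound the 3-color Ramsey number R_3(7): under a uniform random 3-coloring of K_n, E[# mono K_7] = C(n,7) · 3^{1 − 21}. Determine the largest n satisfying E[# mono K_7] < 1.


We need C(n, 7) · 3^{1 − 21} < 1, i.e. C(n, 7) < 3^{21 − 1} = 3486784401.
Check values of n near the boundary:
  n = 79: C(79, 7) = 2898753715; 2898753715 < 3486784401? YES
  n = 80: C(80, 7) = 3176716400; 3176716400 < 3486784401? YES
  n = 81: C(81, 7) = 3477216600; 3477216600 < 3486784401? YES
  n = 82: C(82, 7) = 3801756816; 3801756816 < 3486784401? NO
  n = 83: C(83, 7) = 4151918628; 4151918628 < 3486784401? NO
The largest n with C(n, 7) < 3486784401 is n = 81 (where E[X] = 42928600/43046721 ≈ 0.9973). Hence R_3(7) > 81, i.e. R_3(7) ≥ 82.

Largest n = 81; hence R_3(7) > 81.


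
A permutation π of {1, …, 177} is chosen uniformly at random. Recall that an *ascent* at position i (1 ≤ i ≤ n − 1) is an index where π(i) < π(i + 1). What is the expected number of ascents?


Write X = Σ X_I over i = 1, …, 176, with X_I the indicator of one ascent.
There are 176 indicators.
For each fixed i, the pair (π(i), π(i+1)) is a uniformly random ordered pair of distinct values from {1, …, 177}; by symmetry P[π(i) < π(i+1)] = 1/2.
By linearity: E[X] = 176 · (1/2) = (177 − 1) · (1/2) = 88 ≈ 88.000000.

E[X] = 88 = 88.000000.


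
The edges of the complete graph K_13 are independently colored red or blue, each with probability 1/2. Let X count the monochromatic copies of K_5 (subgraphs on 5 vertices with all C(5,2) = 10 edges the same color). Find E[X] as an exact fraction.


Let X = Σ_S X_S over the C(13, 5) = 1287 subsets S of size 5, where X_S = 1 if the K_5 on S is monochromatic.
For a fixed S, the K_5 on S has C(5, 2) = 10 edges. P[all 10 edges red] = (1/2)^10, and likewise for blue, so P[monochromatic] = 2·(1/2)^10 = 2^{1 − 10} = 1/512.
By linearity of expectation: E[X] = C(13, 5) · 2^{1 − 10} = 1287 · 1/512 = 1287/512.
Numerically: E[X] ≈ 2.514.

E[X] = C(13,5)·2^(1−C(5,2)) = 1287/512 ≈ 2.514.


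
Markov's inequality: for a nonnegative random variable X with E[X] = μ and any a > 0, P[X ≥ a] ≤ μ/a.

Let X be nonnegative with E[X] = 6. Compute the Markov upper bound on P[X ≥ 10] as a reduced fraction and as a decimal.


μ = E[X] = 6, a = 10.
Markov: P[X ≥ 10] ≤ μ/a = (6)/10 = 3/5.
Numerically: ≈ 0.6000.
(Since a = 10 > μ = 6.0000, the bound 3/5 is < 1 and informative.)

P[X ≥ 10] ≤ 3/5 ≈ 0.6000.


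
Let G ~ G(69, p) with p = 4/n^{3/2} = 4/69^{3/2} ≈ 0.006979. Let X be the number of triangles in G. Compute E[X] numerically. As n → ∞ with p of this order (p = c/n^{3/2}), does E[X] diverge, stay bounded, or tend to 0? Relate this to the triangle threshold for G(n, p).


Number of potential triangles: C(69, 3) = 52394.
Each occurs with probability p³ ≈ (0.006979)³ ≈ 3.399062e-07.
By linearity: E[X] = C(69, 3)·p³ ≈ 52394 · 3.399062e-07 ≈ 0.0178.
Since α = 3/2 > 1, p = c/n^{3/2} = o(1/n) is below the triangle threshold p ~ 1/n. Asymptotically E[X] ~ (c³/6)·n^{3(1−α)} = (4³/6)·n^{-1.5} → 0, so by Markov's inequality G has no triangles w.h.p.

E[X] ≈ 0.0178; in regime p = Θ(1/n^{3/2}) E[X] tends to 0 (below the triangle threshold p ~ 1/n).


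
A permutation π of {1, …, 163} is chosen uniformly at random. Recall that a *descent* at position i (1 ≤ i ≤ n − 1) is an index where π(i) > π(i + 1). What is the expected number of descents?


Write X = Σ X_I over i = 1, …, 162, with X_I the indicator of one descent.
There are 162 indicators.
For each fixed i, the pair (π(i), π(i+1)) is a uniformly random ordered pair of distinct values from {1, …, 163}; by symmetry P[π(i) > π(i+1)] = 1/2.
By linearity: E[X] = 162 · (1/2) = (163 − 1) · (1/2) = 81 ≈ 81.00000.

E[X] = 81 = 81.00000.


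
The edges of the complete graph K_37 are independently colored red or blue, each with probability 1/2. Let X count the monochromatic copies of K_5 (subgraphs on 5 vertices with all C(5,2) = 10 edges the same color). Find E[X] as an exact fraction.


Let X = Σ_S X_S over the C(37, 5) = 435897 subsets S of size 5, where X_S = 1 if the K_5 on S is monochromatic.
For a fixed S, the K_5 on S has C(5, 2) = 10 edges. P[all 10 edges red] = (1/2)^10, and likewise for blue, so P[monochromatic] = 2·(1/2)^10 = 2^{1 − 10} = 1/512.
Summing: E[X] = C(37, 5) · 2^{1 − 10} = 435897 · 1/512 = 435897/512.
Numerically: E[X] ≈ 851.36133.

E[X] = C(37,5)·2^(1−C(5,2)) = 435897/512 ≈ 851.36133.


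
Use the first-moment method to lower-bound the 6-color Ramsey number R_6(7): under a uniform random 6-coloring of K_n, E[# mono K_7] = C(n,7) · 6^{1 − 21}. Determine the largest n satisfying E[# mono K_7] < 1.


We need C(n, 7) · 6^{1 − 21} < 1, i.e. C(n, 7) < 6^{21 − 1} = 3656158440062976.
Check values of n near the boundary:
  n = 567: C(567, 7) = 3601671315933933; 3601671315933933 < 3656158440062976? YES
  n = 568: C(568, 7) = 3646611956239704; 3646611956239704 < 3656158440062976? YES
  n = 569: C(569, 7) = 3692032389858348; 3692032389858348 < 3656158440062976? NO
  n = 570: C(570, 7) = 3737936877831720; 3737936877831720 < 3656158440062976? NO
The largest n with C(n, 7) < 3656158440062976 is n = 568 (where E[X] = 16882462760369/16926659444736 ≈ 0.997). Hence R_6(7) > 568, i.e. R_6(7) ≥ 569.

Largest n = 568; hence R_6(7) > 568.


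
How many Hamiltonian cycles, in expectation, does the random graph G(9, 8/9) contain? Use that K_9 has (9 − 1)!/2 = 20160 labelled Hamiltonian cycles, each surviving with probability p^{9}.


K_9 has (9 − 1)!/2 = 20160 labelled Hamiltonian cycles.
For each such Hamiltonian cycle H, let X_H = 1 if all 9 edges of H are present in G. Then P[X_H = 1] = p^{9} = (8/9)^{9} = 134217728/387420489.
By linearity of expectation: E[X] = Σ_H E[X_H] = 20160 · p^{9} = 20160 · 134217728/387420489 = 300647710720/43046721.
Numerically: E[X] ≈ 6984.

E[X] = 20160 · (8/9)^{9} = 300647710720/43046721 ≈ 6984.


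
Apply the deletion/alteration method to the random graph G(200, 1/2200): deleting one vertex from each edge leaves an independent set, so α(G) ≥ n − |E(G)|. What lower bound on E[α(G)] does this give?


E[|E(G)|] = C(200, 2)·p = 19900 · (1/2200) = 199/22.
E[α(G)] ≥ n − E[|E(G)|] = 200 − 199/22 = 4201/22.
Numerically: ≈ 190.955.
(This is only a lower bound; the true E[α(G)] may be larger.)

E[α(G)] ≥ 4201/22 ≈ 190.955.


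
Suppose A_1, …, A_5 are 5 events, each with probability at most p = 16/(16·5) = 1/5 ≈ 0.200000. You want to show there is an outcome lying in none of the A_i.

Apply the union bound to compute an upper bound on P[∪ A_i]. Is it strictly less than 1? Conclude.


Union bound: P[∪_{i=1}^{5} A_i] ≤ Σ_i P[A_i] ≤ 5·p = 5·(1/5) = 1.
Numerically: 1 ≈ 1.000000.
Is 1 < 1? NO.
Since the bound 1 is ≥ 1, the union bound is uninformative here; it does NOT by itself certify existence.

5·p = 1 ≈ 1.000000; existence NOT certified by the union bound.


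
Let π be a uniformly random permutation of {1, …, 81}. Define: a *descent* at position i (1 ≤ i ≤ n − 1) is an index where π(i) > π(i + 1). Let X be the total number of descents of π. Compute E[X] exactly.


Write X = Σ X_I over i = 1, …, 80, with X_I the indicator of one descent.
There are 80 indicators.
For each fixed i, the pair (π(i), π(i+1)) is a uniformly random ordered pair of distinct values from {1, …, 81}; by symmetry P[π(i) > π(i+1)] = 1/2.
By linearity: E[X] = 80 · (1/2) = (81 − 1) · (1/2) = 40 ≈ 40.000.

E[X] = 40 = 40.000.


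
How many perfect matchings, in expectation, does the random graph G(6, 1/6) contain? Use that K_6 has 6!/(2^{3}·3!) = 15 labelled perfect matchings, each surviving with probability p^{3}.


K_6 has 6!/(2^{3}·3!) = 15 labelled perfect matchings.
For each such perfect matching H, let X_H = 1 if all 3 edges of H are present in G. Then P[X_H = 1] = p^{3} = (1/6)^{3} = 1/216.
Summing the indicators: E[X] = Σ_H E[X_H] = 15 · p^{3} = 15 · 1/216 = 5/72.
Numerically: E[X] ≈ 0.06944.

E[X] = 15 · (1/6)^{3} = 5/72 ≈ 0.06944.


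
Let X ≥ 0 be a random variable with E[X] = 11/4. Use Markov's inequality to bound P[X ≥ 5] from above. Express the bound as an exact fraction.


μ = E[X] = 11/4, a = 5.
Markov: P[X ≥ 5] ≤ μ/a = (11/4)/5 = 11/20.
Numerically: ≈ 0.5500.
(Since a = 5 > μ = 2.7500, the bound 11/20 is < 1 and informative.)

P[X ≥ 5] ≤ 11/20 ≈ 0.5500.


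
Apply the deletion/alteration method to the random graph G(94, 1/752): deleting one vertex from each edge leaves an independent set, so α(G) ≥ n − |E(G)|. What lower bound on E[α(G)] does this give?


E[|E(G)|] = C(94, 2)·p = 4371 · (1/752) = 93/16.
E[α(G)] ≥ n − E[|E(G)|] = 94 − 93/16 = 1411/16.
Numerically: ≈ 88.1875.
(This is only a lower bound; the true E[α(G)] may be larger.)

E[α(G)] ≥ 1411/16 ≈ 88.1875.


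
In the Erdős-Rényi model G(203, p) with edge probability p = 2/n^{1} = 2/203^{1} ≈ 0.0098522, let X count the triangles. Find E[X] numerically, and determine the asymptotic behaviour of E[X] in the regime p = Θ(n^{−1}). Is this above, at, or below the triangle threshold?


Number of potential triangles: C(203, 3) = 1373701.
Each occurs with probability p³ ≈ (0.0098522)³ ≈ 9.5631699e-07.
By linearity: E[X] = C(203, 3)·p³ ≈ 1373701 · 9.5631699e-07 ≈ 1.31369.
Here α = 1, so p = 2/n is exactly at the triangle threshold p ~ 1/n. Asymptotically E[X] → c³/6 = 2³/6 = 4/3 ≈ 1.33333, a bounded constant. In this regime the triangle count is asymptotically Poisson(c³/6).

E[X] ≈ 1.31369; in regime p = Θ(1/n^{1}) E[X] stays bounded (at the triangle threshold p ~ 1/n).


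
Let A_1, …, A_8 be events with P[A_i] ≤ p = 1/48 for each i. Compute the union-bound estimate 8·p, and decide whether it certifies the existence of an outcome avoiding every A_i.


Union bound: P[∪_{i=1}^{8} A_i] ≤ Σ_i P[A_i] ≤ 8·p = 8·(1/48) = 1/6.
Numerically: 1/6 ≈ 0.166667.
Is 1/6 < 1? YES.
Since P[∪ A_i] ≤ 1/6 < 1, the complement has P[∩ A_i^c] ≥ 1 − 1/6 = 5/6 > 0, so some outcome avoids every A_i.

8·p = 1/6 ≈ 0.166667; existence CERTIFIED by the union bound.


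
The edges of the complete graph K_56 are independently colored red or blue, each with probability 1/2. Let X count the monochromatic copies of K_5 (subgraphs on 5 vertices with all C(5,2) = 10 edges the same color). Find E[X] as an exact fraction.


Let X = Σ_S X_S over the C(56, 5) = 3819816 subsets S of size 5, where X_S = 1 if the K_5 on S is monochromatic.
For a fixed S, the K_5 on S has C(5, 2) = 10 edges. P[all 10 edges red] = (1/2)^10, and likewise for blue, so P[monochromatic] = 2·(1/2)^10 = 2^{1 − 10} = 1/512.
By linearity: E[X] = C(56, 5) · 2^{1 − 10} = 3819816 · 1/512 = 477477/64.
Numerically: E[X] ≈ 7460.57812.

E[X] = C(56,5)·2^(1−C(5,2)) = 477477/64 ≈ 7460.57812.


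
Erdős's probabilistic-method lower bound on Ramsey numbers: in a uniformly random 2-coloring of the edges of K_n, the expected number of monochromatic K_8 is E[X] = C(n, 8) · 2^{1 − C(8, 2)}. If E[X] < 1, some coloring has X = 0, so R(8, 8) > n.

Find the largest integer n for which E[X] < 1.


We need C(n, 8) · 2^{1 − 28} < 1, i.e. C(n, 8) < 2^{28 − 1} = 134217728.
Check values of n near the boundary:
  n = 38: C(38, 8) = 48903492; 48903492 < 134217728? YES
  n = 39: C(39, 8) = 61523748; 61523748 < 134217728? YES
  n = 40: C(40, 8) = 76904685; 76904685 < 134217728? YES
  n = 41: C(41, 8) = 95548245; 95548245 < 134217728? YES
  n = 42: C(42, 8) = 118030185; 118030185 < 134217728? YES
  n = 43: C(43, 8) = 145008513; 145008513 < 134217728? NO
  n = 44: C(44, 8) = 177232627; 177232627 < 134217728? NO
  n = 45: C(45, 8) = 215553195; 215553195 < 134217728? NO
The largest n with C(n, 8) < 134217728 is n = 42 (where E[X] = 118030185/134217728 ≈ 0.8793934). Hence R(8, 8) > 42, i.e. R(8, 8) ≥ 43.

Largest n = 42; hence R(8, 8) > 42.


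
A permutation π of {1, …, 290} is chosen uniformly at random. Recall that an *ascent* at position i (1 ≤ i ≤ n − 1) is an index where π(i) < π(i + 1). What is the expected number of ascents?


Write X = Σ X_I over i = 1, …, 289, with X_I the indicator of one ascent.
There are 289 indicators.
For each fixed i, the pair (π(i), π(i+1)) is a uniformly random ordered pair of distinct values from {1, …, 290}; by symmetry P[π(i) < π(i+1)] = 1/2.
By linearity: E[X] = 289 · (1/2) = (290 − 1) · (1/2) = 289/2 ≈ 144.50000.

E[X] = 289/2 = 144.50000.


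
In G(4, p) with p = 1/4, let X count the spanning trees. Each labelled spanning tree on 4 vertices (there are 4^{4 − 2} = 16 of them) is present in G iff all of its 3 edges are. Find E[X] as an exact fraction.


K_4 has 4^{4 − 2} = 16 labelled spanning trees.
For each such spanning tree H, let X_H = 1 if all 3 edges of H are present in G. Then P[X_H = 1] = p^{3} = (1/4)^{3} = 1/64.
By linearity of expectation: E[X] = Σ_H E[X_H] = 16 · p^{3} = 16 · 1/64 = 1/4.
Numerically: E[X] ≈ 0.25.

E[X] = 16 · (1/4)^{3} = 1/4 ≈ 0.25.


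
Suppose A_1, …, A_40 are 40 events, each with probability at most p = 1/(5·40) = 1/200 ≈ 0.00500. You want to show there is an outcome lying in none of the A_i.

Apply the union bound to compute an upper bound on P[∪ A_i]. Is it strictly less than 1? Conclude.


Union bound: P[∪_{i=1}^{40} A_i] ≤ Σ_i P[A_i] ≤ 40·p = 40·(1/200) = 1/5.
Numerically: 1/5 ≈ 0.20000.
Is 1/5 < 1? YES.
Since P[∪ A_i] ≤ 1/5 < 1, the complement has P[∩ A_i^c] ≥ 1 − 1/5 = 4/5 > 0, so some outcome avoids every A_i.

40·p = 1/5 ≈ 0.20000; existence CERTIFIED by the union bound.


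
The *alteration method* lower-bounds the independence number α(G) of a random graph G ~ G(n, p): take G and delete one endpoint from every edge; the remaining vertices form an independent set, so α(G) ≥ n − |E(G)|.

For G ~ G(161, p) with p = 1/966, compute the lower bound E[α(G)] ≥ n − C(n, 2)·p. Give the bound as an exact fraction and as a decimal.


E[|E(G)|] = C(161, 2)·p = 12880 · (1/966) = 40/3.
E[α(G)] ≥ n − E[|E(G)|] = 161 − 40/3 = 443/3.
Numerically: ≈ 147.6667.
(This is only a lower bound; the true E[α(G)] may be larger.)

E[α(G)] ≥ 443/3 ≈ 147.6667.


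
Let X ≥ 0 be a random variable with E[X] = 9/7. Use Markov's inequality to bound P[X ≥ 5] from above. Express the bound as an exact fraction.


μ = E[X] = 9/7, a = 5.
Markov: P[X ≥ 5] ≤ μ/a = (9/7)/5 = 9/35.
Numerically: ≈ 0.2571.
(Since a = 5 > μ = 1.2857, the bound 9/35 is < 1 and informative.)

P[X ≥ 5] ≤ 9/35 ≈ 0.2571.


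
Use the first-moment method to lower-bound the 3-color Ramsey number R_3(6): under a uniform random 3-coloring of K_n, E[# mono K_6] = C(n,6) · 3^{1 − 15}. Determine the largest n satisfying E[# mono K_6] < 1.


We need C(n, 6) · 3^{1 − 15} < 1, i.e. C(n, 6) < 3^{15 − 1} = 4782969.
Check values of n near the boundary:
  n = 35: C(35, 6) = 1623160; 1623160 < 4782969? YES
  n = 36: C(36, 6) = 1947792; 1947792 < 4782969? YES
  n = 37: C(37, 6) = 2324784; 2324784 < 4782969? YES
  n = 38: C(38, 6) = 2760681; 2760681 < 4782969? YES
  n = 39: C(39, 6) = 3262623; 3262623 < 4782969? YES
  n = 40: C(40, 6) = 3838380; 3838380 < 4782969? YES
  n = 41: C(41, 6) = 4496388; 4496388 < 4782969? YES
  n = 42: C(42, 6) = 5245786; 5245786 < 4782969? NO
  n = 43: C(43, 6) = 6096454; 6096454 < 4782969? NO
The largest n with C(n, 6) < 4782969 is n = 41 (where E[X] = 1498796/1594323 ≈ 0.940). Hence R_3(6) > 41, i.e. R_3(6) ≥ 42.

Largest n = 41; hence R_3(6) > 41.


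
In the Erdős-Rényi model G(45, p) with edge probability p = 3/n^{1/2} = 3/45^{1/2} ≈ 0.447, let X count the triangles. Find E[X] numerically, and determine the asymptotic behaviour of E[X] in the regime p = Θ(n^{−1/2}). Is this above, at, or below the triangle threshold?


Number of potential triangles: C(45, 3) = 14190.
Each occurs with probability p³ ≈ (0.447)³ ≈ 8.94427e-02.
By linearity: E[X] = C(45, 3)·p³ ≈ 14190 · 8.94427e-02 ≈ 1269.192.
Since α = 1/2 < 1, p = c/n^{1/2} ≫ 1/n is above the triangle threshold p ~ 1/n. Asymptotically E[X] ~ (c³/6)·n^{3(1−α)} = (3³/6)·n^{1.5} → ∞; triangles are abundant w.h.p.

E[X] ≈ 1269.192; in regime p = Θ(1/n^{1/2}) E[X] diverges (above the triangle threshold p ~ 1/n).


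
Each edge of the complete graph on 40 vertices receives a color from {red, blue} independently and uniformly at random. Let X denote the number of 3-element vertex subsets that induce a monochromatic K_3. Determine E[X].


Let X = Σ_S X_S over the C(40, 3) = 9880 subsets S of size 3, where X_S = 1 if the K_3 on S is monochromatic.
For a fixed S, the K_3 on S has C(3, 2) = 3 edges. P[all 3 edges red] = (1/2)^3, and likewise for blue, so P[monochromatic] = 2·(1/2)^3 = 2^{1 − 3} = 1/4.
By linearity of expectation: E[X] = C(40, 3) · 2^{1 − 3} = 9880 · 1/4 = 2470.
Numerically: E[X] ≈ 2470.00000.

E[X] = C(40,3)·2^(1−C(3,2)) = 2470 ≈ 2470.00000.


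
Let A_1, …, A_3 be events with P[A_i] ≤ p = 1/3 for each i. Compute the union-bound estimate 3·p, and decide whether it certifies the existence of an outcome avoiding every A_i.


Union bound: P[∪_{i=1}^{3} A_i] ≤ Σ_i P[A_i] ≤ 3·p = 3·(1/3) = 1.
Numerically: 1 ≈ 1.000.
Is 1 < 1? NO.
Since the bound 1 is ≥ 1, the union bound is uninformative here; it does NOT by itself certify existence.

3·p = 1 ≈ 1.000; existence NOT certified by the union bound.


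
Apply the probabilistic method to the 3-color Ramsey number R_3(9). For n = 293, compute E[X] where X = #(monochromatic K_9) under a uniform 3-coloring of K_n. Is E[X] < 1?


E[X] = C(293, 9) · 3^{1 − 36} = 38740172144007620 · 3^{−35} = 38740172144007620/50031545098999707.
As a reduced fraction: E[X] = 38740172144007620/50031545098999707 ≈ 0.7743.
Is E[X] < 1? YES.
Since E[X] < 1, there exists a 3-coloring of K_{293} with no monochromatic K_9; hence R_3(9) > 293.

E[X] = 38740172144007620/50031545098999707 ≈ 0.7743; E[X] < 1, so R_3(9) > 293.


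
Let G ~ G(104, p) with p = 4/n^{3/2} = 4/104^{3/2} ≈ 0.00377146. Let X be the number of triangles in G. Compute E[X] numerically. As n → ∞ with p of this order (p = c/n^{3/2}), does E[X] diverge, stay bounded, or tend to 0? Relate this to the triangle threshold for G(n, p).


Number of potential triangles: C(104, 3) = 182104.
Each occurs with probability p³ ≈ (0.00377146)³ ≈ 5.36450862e-08.
By linearity: E[X] = C(104, 3)·p³ ≈ 182104 · 5.36450862e-08 ≈ 0.009769.
Since α = 3/2 > 1, p = c/n^{3/2} = o(1/n) is below the triangle threshold p ~ 1/n. Asymptotically E[X] ~ (c³/6)·n^{3(1−α)} = (4³/6)·n^{-1.5} → 0, so by Markov's inequality G has no triangles w.h.p.

E[X] ≈ 0.009769; in regime p = Θ(1/n^{3/2}) E[X] tends to 0 (below the triangle threshold p ~ 1/n).


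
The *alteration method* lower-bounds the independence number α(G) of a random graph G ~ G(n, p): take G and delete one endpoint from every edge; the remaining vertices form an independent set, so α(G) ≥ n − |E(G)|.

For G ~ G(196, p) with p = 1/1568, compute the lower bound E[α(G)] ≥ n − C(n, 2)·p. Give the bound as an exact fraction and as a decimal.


E[|E(G)|] = C(196, 2)·p = 19110 · (1/1568) = 195/16.
E[α(G)] ≥ n − E[|E(G)|] = 196 − 195/16 = 2941/16.
Numerically: ≈ 183.812500.
(This is only a lower bound; the true E[α(G)] may be larger.)

E[α(G)] ≥ 2941/16 ≈ 183.812500.


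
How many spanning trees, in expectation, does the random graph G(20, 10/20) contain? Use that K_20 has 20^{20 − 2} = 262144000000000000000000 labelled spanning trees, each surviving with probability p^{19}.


K_20 has 20^{20 − 2} = 262144000000000000000000 labelled spanning trees.
For each such spanning tree H, let X_H = 1 if all 19 edges of H are present in G. Then P[X_H = 1] = p^{19} = (1/2)^{19} = 1/524288.
Summing the indicators: E[X] = Σ_H E[X_H] = 262144000000000000000000 · p^{19} = 262144000000000000000000 · 1/524288 = 500000000000000000.
Numerically: E[X] ≈ 5e+17.

E[X] = 262144000000000000000000 · (1/2)^{19} = 500000000000000000 ≈ 5e+17.


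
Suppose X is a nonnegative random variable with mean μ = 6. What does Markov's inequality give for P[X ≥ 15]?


μ = E[X] = 6, a = 15.
Markov: P[X ≥ 15] ≤ μ/a = (6)/15 = 2/5.
Numerically: ≈ 0.40000.
(Since a = 15 > μ = 6.00000, the bound 2/5 is < 1 and informative.)

P[X ≥ 15] ≤ 2/5 ≈ 0.40000.


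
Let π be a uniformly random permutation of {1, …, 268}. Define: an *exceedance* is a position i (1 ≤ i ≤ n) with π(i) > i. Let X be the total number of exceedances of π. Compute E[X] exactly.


Write X = Σ_{i=1}^{268} X_i, where X_i = 1_{π(i) > i}.
For each fixed i, π(i) is uniform over {1, …, 268} (marginal of a uniform permutation), so P[π(i) > i] = (n − i)/n. Summing: Σ_{i=1}^{268} (n − i)/n = (0 + 1 + … + 267)/268 = 268(268 − 1)/(2·268) = (268 − 1)/2.
Hence E[X] = Σ_{i=1}^{268} (268 − i)/268 = 267/2 ≈ 133.5000.

E[X] = 267/2 = 133.5000.


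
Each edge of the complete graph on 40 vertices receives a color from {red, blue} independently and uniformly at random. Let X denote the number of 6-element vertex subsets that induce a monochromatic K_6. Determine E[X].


Let X = Σ_S X_S over the C(40, 6) = 3838380 subsets S of size 6, where X_S = 1 if the K_6 on S is monochromatic.
For a fixed S, the K_6 on S has C(6, 2) = 15 edges. P[all 15 edges red] = (1/2)^15, and likewise for blue, so P[monochromatic] = 2·(1/2)^15 = 2^{1 − 15} = 1/16384.
Summing: E[X] = C(40, 6) · 2^{1 − 15} = 3838380 · 1/16384 = 959595/4096.
Numerically: E[X] ≈ 234.27612.

E[X] = C(40,6)·2^(1−C(6,2)) = 959595/4096 ≈ 234.27612.


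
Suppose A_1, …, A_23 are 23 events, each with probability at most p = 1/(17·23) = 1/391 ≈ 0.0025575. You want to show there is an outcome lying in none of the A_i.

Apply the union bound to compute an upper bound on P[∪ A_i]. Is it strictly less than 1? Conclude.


Union bound: P[∪_{i=1}^{23} A_i] ≤ Σ_i P[A_i] ≤ 23·p = 23·(1/391) = 1/17.
Numerically: 1/17 ≈ 0.0588235.
Is 1/17 < 1? YES.
Since P[∪ A_i] ≤ 1/17 < 1, the complement has P[∩ A_i^c] ≥ 1 − 1/17 = 16/17 > 0, so some outcome avoids every A_i.

23·p = 1/17 ≈ 0.0588235; existence CERTIFIED by the union bound.


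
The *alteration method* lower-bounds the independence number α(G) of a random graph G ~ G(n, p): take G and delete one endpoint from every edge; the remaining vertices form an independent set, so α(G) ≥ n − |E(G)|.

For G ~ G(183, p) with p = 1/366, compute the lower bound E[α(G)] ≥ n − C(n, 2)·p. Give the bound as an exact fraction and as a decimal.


E[|E(G)|] = C(183, 2)·p = 16653 · (1/366) = 91/2.
E[α(G)] ≥ n − E[|E(G)|] = 183 − 91/2 = 275/2.
Numerically: ≈ 137.500000.
(This is only a lower bound; the true E[α(G)] may be larger.)

E[α(G)] ≥ 275/2 ≈ 137.500000.


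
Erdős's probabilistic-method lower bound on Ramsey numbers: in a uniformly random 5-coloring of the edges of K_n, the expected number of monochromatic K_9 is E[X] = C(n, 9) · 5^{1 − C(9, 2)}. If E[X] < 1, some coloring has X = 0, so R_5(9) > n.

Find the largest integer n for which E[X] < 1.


We need C(n, 9) · 5^{1 − 36} < 1, i.e. C(n, 9) < 5^{36 − 1} = 2910383045673370361328125.
Check values of n near the boundary:
  n = 2169: C(2169, 9) = 2879753360044504243499683; 2879753360044504243499683 < 2910383045673370361328125? YES
  n = 2170: C(2170, 9) = 2891746779868845075610510; 2891746779868845075610510 < 2910383045673370361328125? YES
  n = 2171: C(2171, 9) = 2903784578674959601827205; 2903784578674959601827205 < 2910383045673370361328125? YES
  n = 2172: C(2172, 9) = 2915866900084148060642020; 2915866900084148060642020 < 2910383045673370361328125? NO
  n = 2173: C(2173, 9) = 2927993888115921319674265; 2927993888115921319674265 < 2910383045673370361328125? NO
  n = 2174: C(2174, 9) = 2940165687188920530702934; 2940165687188920530702934 < 2910383045673370361328125? NO
The largest n with C(n, 9) < 2910383045673370361328125 is n = 2171 (where E[X] = 580756915734991920365441/582076609134674072265625 ≈ 0.9977). Hence R_5(9) > 2171, i.e. R_5(9) ≥ 2172.

Largest n = 2171; hence R_5(9) > 2171.


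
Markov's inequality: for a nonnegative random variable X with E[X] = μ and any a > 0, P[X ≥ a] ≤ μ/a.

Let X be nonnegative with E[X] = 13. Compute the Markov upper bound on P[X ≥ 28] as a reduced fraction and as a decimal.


μ = E[X] = 13, a = 28.
Markov: P[X ≥ 28] ≤ μ/a = (13)/28 = 13/28.
Numerically: ≈ 0.464.
(Since a = 28 > μ = 13.000, the bound 13/28 is < 1 and informative.)

P[X ≥ 28] ≤ 13/28 ≈ 0.464.


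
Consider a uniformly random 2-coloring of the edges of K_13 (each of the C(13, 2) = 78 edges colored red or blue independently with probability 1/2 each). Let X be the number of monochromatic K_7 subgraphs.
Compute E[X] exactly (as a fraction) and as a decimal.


Let X = Σ_S X_S over the C(13, 7) = 1716 subsets S of size 7, where X_S = 1 if the K_7 on S is monochromatic.
For a fixed S, the K_7 on S has C(7, 2) = 21 edges. P[all 21 edges red] = (1/2)^21, and likewise for blue, so P[monochromatic] = 2·(1/2)^21 = 2^{1 − 21} = 1/1048576.
Summing: E[X] = C(13, 7) · 2^{1 − 21} = 1716 · 1/1048576 = 429/262144.
Numerically: E[X] ≈ 0.00164.

E[X] = C(13,7)·2^(1−C(7,2)) = 429/262144 ≈ 0.00164.


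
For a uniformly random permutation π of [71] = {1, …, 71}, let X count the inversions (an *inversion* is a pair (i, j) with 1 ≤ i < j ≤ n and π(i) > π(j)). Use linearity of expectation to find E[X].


Write X = Σ X_I over the C(71, 2) = 2485 pairs i < j, with X_I the indicator of one inversion.
There are 2485 indicators.
For each fixed pair i < j, the values π(i) and π(j) are two distinct elements of {1, …, 71} in uniformly random order; by symmetry P[π(i) > π(j)] = 1/2.
By linearity: E[X] = 2485 · (1/2) = C(71, 2) · (1/2) = 2485/2 = 2485/2 ≈ 1242.5000.

E[X] = 2485/2 = 1242.5000.


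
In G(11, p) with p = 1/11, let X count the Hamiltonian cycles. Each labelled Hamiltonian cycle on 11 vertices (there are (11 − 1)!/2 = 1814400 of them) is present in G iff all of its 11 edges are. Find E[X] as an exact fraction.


K_11 has (11 − 1)!/2 = 1814400 labelled Hamiltonian cycles.
For each such Hamiltonian cycle H, let X_H = 1 if all 11 edges of H are present in G. Then P[X_H = 1] = p^{11} = (1/11)^{11} = 1/285311670611.
By linearity of expectation: E[X] = Σ_H E[X_H] = 1814400 · p^{11} = 1814400 · 1/285311670611 = 1814400/285311670611.
Numerically: E[X] ≈ 6.3594e-06.

E[X] = 1814400 · (1/11)^{11} = 1814400/285311670611 ≈ 6.3594e-06.


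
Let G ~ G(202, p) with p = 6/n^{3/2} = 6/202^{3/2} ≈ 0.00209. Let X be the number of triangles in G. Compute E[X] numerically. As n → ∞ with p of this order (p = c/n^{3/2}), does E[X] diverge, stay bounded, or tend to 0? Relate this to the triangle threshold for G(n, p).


Number of potential triangles: C(202, 3) = 1353400.
Each occurs with probability p³ ≈ (0.00209)³ ≈ 9.12794e-09.
By linearity: E[X] = C(202, 3)·p³ ≈ 1353400 · 9.12794e-09 ≈ 0.012.
Since α = 3/2 > 1, p = c/n^{3/2} = o(1/n) is below the triangle threshold p ~ 1/n. Asymptotically E[X] ~ (c³/6)·n^{3(1−α)} = (6³/6)·n^{-1.5} → 0, so by Markov's inequality G has no triangles w.h.p.

E[X] ≈ 0.012; in regime p = Θ(1/n^{3/2}) E[X] tends to 0 (below the triangle threshold p ~ 1/n).


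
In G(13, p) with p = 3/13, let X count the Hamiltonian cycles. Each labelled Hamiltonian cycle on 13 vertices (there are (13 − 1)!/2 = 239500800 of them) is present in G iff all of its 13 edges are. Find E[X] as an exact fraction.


K_13 has (13 − 1)!/2 = 239500800 labelled Hamiltonian cycles.
For each such Hamiltonian cycle H, let X_H = 1 if all 13 edges of H are present in G. Then P[X_H = 1] = p^{13} = (3/13)^{13} = 1594323/302875106592253.
By linearity of expectation: E[X] = Σ_H E[X_H] = 239500800 · p^{13} = 239500800 · 1594323/302875106592253 = 381841633958400/302875106592253.
Numerically: E[X] ≈ 1.2607.

E[X] = 239500800 · (3/13)^{13} = 381841633958400/302875106592253 ≈ 1.2607.


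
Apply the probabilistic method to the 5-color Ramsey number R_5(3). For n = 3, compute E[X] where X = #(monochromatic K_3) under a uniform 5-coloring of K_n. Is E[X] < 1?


E[X] = C(3, 3) · 5^{1 − 3} = 1 · 5^{−2} = 1/25.
As a reduced fraction: E[X] = 1/25 ≈ 0.040.
Is E[X] < 1? YES.
Since E[X] < 1, there exists a 5-coloring of K_{3} with no monochromatic K_3; hence R_5(3) > 3.

E[X] = 1/25 ≈ 0.040; E[X] < 1, so R_5(3) > 3.
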